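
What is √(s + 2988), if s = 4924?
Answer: 2*√1978 ≈ 88.949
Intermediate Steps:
√(s + 2988) = √(4924 + 2988) = √7912 = 2*√1978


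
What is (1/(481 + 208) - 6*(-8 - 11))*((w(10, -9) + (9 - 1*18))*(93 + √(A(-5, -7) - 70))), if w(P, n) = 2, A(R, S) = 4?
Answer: -51134097/689 - 549829*I*√66/689 ≈ -74215.0 - 6483.1*I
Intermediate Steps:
(1/(481 + 208) - 6*(-8 - 11))*((w(10, -9) + (9 - 1*18))*(93 + √(A(-5, -7) - 70))) = (1/(481 + 208) - 6*(-8 - 11))*((2 + (9 - 1*18))*(93 + √(4 - 70))) = (1/689 - 6*(-19))*((2 + (9 - 18))*(93 + √(-66))) = (1/689 + 114)*((2 - 9)*(93 + I*√66)) = 78547*(-7*(93 + I*√66))/689 = 78547*(-651 - 7*I*√66)/689 = -51134097/689 - 549829*I*√66/689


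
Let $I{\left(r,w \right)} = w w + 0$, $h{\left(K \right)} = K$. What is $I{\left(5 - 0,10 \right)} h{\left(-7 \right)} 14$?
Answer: $-9800$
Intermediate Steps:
$I{\left(r,w \right)} = w^{2}$ ($I{\left(r,w \right)} = w^{2} + 0 = w^{2}$)
$I{\left(5 - 0,10 \right)} h{\left(-7 \right)} 14 = 10^{2} \left(-7\right) 14 = 100 \left(-7\right) 14 = \left(-700\right) 14 = -9800$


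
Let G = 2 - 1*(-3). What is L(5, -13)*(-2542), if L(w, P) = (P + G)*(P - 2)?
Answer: -305040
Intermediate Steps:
G = 5 (G = 2 + 3 = 5)
L(w, P) = (-2 + P)*(5 + P) (L(w, P) = (P + 5)*(P - 2) = (5 + P)*(-2 + P) = (-2 + P)*(5 + P))
L(5, -13)*(-2542) = (-10 + (-13)² + 3*(-13))*(-2542) = (-10 + 169 - 39)*(-2542) = 120*(-2542) = -305040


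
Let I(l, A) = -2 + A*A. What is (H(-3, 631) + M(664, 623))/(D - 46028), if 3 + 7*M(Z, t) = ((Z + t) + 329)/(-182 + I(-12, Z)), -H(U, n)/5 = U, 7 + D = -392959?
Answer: -2809640/84643091631 ≈ -3.3194e-5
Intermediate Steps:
D = -392966 (D = -7 - 392959 = -392966)
H(U, n) = -5*U
I(l, A) = -2 + A²
M(Z, t) = -3/7 + (329 + Z + t)/(7*(-184 + Z²)) (M(Z, t) = -3/7 + (((Z + t) + 329)/(-182 + (-2 + Z²)))/7 = -3/7 + ((329 + Z + t)/(-184 + Z²))/7 = -3/7 + (329 + Z + t)/(7*(-184 + Z²)))
(H(-3, 631) + M(664, 623))/(D - 46028) = (-5*(-3) + (881 + 664 + 623 - 3*664²)/(7*(-184 + 664²)))/(-392966 - 46028) = (15 + (881 + 664 + 623 - 3*440896)/(7*(-184 + 440896)))/(-438994) = (15 + (⅐)*(881 + 664 + 623 - 1322688)/440712)*(-1/438994) = (15 + (⅐)*(1/440712)*(-1320520))*(-1/438994) = (15 - 165065/385623)*(-1/438994) = (5619280/385623)*(-1/438994) = -2809640/84643091631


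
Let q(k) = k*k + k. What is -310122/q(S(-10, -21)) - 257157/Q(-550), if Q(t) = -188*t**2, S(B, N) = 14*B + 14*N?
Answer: -8794156341123/5343562070000 ≈ -1.6457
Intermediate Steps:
q(k) = k + k**2 (q(k) = k**2 + k = k + k**2)
-310122/q(S(-10, -21)) - 257157/Q(-550) = -310122*1/((1 + (14*(-10) + 14*(-21)))*(14*(-10) + 14*(-21))) - 257157/((-188*(-550)**2)) = -310122*1/((1 + (-140 - 294))*(-140 - 294)) - 257157/((-188*302500)) = -310122*(-1/(434*(1 - 434))) - 257157/(-56870000) = -310122/((-434*(-433))) - 257157*(-1/56870000) = -310122/187922 + 257157/56870000 = -310122*1/187922 + 257157/56870000 = -155061/93961 + 257157/56870000 = -8794156341123/5343562070000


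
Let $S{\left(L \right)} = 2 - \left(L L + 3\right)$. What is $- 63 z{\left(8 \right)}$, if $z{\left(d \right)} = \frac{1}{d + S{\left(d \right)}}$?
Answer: $\frac{21}{19} \approx 1.1053$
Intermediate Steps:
$S{\left(L \right)} = -1 - L^{2}$ ($S{\left(L \right)} = 2 - \left(L^{2} + 3\right) = 2 - \left(3 + L^{2}\right) = -1 - L^{2}$)
$z{\left(d \right)} = \frac{1}{-1 + d - d^{2}}$ ($z{\left(d \right)} = \frac{1}{d - \left(1 + d^{2}\right)} = \frac{1}{-1 + d - d^{2}}$)
$- 63 z{\left(8 \right)} = - 63 \left(- \frac{1}{1 + 8^{2} - 8}\right) = - 63 \left(- \frac{1}{1 + 64 - 8}\right) = - 63 \left(- \frac{1}{57}\right) = - 63 \left(\left(-1\right) \frac{1}{57}\right) = \left(-63\right) \left(- \frac{1}{57}\right) = \frac{21}{19}$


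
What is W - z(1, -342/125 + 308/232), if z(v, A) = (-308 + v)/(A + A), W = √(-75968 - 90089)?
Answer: -1112875/10211 + I*√166057 ≈ -108.99 + 407.5*I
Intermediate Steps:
W = I*√166057 (W = √(-166057) = I*√166057 ≈ 407.5*I)
z(v, A) = (-308 + v)/(2*A) (z(v, A) = (-308 + v)/((2*A)) = (-308 + v)*(1/(2*A)) = (-308 + v)/(2*A))
W - z(1, -342/125 + 308/232) = I*√166057 - (-308 + 1)/(2*(-342/125 + 308/232)) = I*√166057 - (-307)/(2*(-342*1/125 + 308*(1/232))) = I*√166057 - (-307)/(2*(-342/125 + 77/58)) = I*√166057 - (-307)/(2*(-10211/7250)) = I*√166057 - (-7250)*(-307)/(2*10211) = I*√166057 - 1*1112875/10211 = I*√166057 - 1112875/10211 = -1112875/10211 + I*√166057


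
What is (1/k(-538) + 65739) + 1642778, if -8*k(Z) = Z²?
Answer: 123629998635/72361 ≈ 1.7085e+6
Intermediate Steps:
k(Z) = -Z²/8
(1/k(-538) + 65739) + 1642778 = (1/(-⅛*(-538)²) + 65739) + 1642778 = (1/(-⅛*289444) + 65739) + 1642778 = (1/(-72361/2) + 65739) + 1642778 = (-2/72361 + 65739) + 1642778 = 4756939777/72361 + 1642778 = 123629998635/72361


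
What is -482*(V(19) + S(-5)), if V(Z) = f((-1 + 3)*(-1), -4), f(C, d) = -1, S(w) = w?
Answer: 2892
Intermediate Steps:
V(Z) = -1
-482*(V(19) + S(-5)) = -482*(-1 - 5) = -482*(-6) = 2892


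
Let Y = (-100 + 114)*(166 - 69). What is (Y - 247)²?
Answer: 1234321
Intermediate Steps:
Y = 1358 (Y = 14*97 = 1358)
(Y - 247)² = (1358 - 247)² = 1111² = 1234321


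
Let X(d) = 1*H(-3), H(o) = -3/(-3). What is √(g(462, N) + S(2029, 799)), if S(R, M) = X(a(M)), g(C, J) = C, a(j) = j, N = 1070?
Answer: √463 ≈ 21.517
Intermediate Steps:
H(o) = 1 (H(o) = -3*(-⅓) = 1)
X(d) = 1 (X(d) = 1*1 = 1)
S(R, M) = 1
√(g(462, N) + S(2029, 799)) = √(462 + 1) = √463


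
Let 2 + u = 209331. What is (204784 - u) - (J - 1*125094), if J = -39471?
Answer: 160020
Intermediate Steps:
u = 209329 (u = -2 + 209331 = 209329)
(204784 - u) - (J - 1*125094) = (204784 - 1*209329) - (-39471 - 1*125094) = (204784 - 209329) - (-39471 - 125094) = -4545 - 1*(-164565) = -4545 + 164565 = 160020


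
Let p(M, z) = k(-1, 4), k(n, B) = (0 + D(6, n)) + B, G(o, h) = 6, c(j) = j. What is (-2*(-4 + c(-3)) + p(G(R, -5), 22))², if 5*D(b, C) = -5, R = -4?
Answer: 289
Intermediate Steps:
D(b, C) = -1 (D(b, C) = (⅕)*(-5) = -1)
k(n, B) = -1 + B (k(n, B) = (0 - 1) + B = -1 + B)
p(M, z) = 3 (p(M, z) = -1 + 4 = 3)
(-2*(-4 + c(-3)) + p(G(R, -5), 22))² = (-2*(-4 - 3) + 3)² = (-2*(-7) + 3)² = (14 + 3)² = 17² = 289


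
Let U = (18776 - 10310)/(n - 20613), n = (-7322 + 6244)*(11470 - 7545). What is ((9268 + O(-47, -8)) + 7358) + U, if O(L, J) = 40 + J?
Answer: 70825859588/4251763 ≈ 16658.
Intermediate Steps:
n = -4231150 (n = -1078*3925 = -4231150)
U = -8466/4251763 (U = (18776 - 10310)/(-4231150 - 20613) = 8466/(-4251763) = 8466*(-1/4251763) = -8466/4251763 ≈ -0.0019912)
((9268 + O(-47, -8)) + 7358) + U = ((9268 + (40 - 8)) + 7358) - 8466/4251763 = ((9268 + 32) + 7358) - 8466/4251763 = (9300 + 7358) - 8466/4251763 = 16658 - 8466/4251763 = 70825859588/4251763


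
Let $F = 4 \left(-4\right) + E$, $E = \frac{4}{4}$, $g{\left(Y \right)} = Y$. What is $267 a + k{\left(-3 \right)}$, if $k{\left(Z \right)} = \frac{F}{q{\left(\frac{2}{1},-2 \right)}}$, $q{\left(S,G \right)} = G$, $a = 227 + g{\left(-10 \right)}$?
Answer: $\frac{115893}{2} \approx 57947.0$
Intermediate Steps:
$E = 1$ ($E = 4 \cdot \frac{1}{4} = 1$)
$a = 217$ ($a = 227 - 10 = 217$)
$F = -15$ ($F = 4 \left(-4\right) + 1 = -16 + 1 = -15$)
$k{\left(Z \right)} = \frac{15}{2}$ ($k{\left(Z \right)} = - \frac{15}{-2} = \left(-15\right) \left(- \frac{1}{2}\right) = \frac{15}{2}$)
$267 a + k{\left(-3 \right)} = 267 \cdot 217 + \frac{15}{2} = 57939 + \frac{15}{2} = \frac{115893}{2}$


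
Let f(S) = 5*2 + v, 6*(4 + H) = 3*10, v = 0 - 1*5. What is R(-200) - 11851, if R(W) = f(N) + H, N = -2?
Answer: -11845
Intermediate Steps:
v = -5 (v = 0 - 5 = -5)
H = 1 (H = -4 + (3*10)/6 = -4 + (⅙)*30 = -4 + 5 = 1)
f(S) = 5 (f(S) = 5*2 - 5 = 10 - 5 = 5)
R(W) = 6 (R(W) = 5 + 1 = 6)
R(-200) - 11851 = 6 - 11851 = -11845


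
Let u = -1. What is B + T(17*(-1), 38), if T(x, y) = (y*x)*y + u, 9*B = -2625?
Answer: -74522/3 ≈ -24841.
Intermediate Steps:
B = -875/3 (B = (⅑)*(-2625) = -875/3 ≈ -291.67)
T(x, y) = -1 + x*y² (T(x, y) = (y*x)*y - 1 = (x*y)*y - 1 = x*y² - 1 = -1 + x*y²)
B + T(17*(-1), 38) = -875/3 + (-1 + (17*(-1))*38²) = -875/3 + (-1 - 17*1444) = -875/3 + (-1 - 24548) = -875/3 - 24549 = -74522/3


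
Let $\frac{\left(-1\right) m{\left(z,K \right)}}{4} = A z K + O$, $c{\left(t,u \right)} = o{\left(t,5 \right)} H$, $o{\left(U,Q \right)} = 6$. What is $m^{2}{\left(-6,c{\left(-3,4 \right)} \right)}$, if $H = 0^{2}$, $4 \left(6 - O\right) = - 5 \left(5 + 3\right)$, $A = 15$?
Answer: $4096$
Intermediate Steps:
$O = 16$ ($O = 6 - \frac{\left(-5\right) \left(5 + 3\right)}{4} = 6 - \frac{\left(-5\right) 8}{4} = 6 - -10 = 6 + 10 = 16$)
$H = 0$
$c{\left(t,u \right)} = 0$ ($c{\left(t,u \right)} = 6 \cdot 0 = 0$)
$m{\left(z,K \right)} = -64 - 60 K z$ ($m{\left(z,K \right)} = - 4 \left(15 z K + 16\right) = - 4 \left(15 K z + 16\right) = - 4 \left(16 + 15 K z\right) = -64 - 60 K z$)
$m^{2}{\left(-6,c{\left(-3,4 \right)} \right)} = \left(-64 - 0 \left(-6\right)\right)^{2} = \left(-64 + 0\right)^{2} = \left(-64\right)^{2} = 4096$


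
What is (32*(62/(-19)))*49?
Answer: -97216/19 ≈ -5116.6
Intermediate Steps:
(32*(62/(-19)))*49 = (32*(62*(-1/19)))*49 = (32*(-62/19))*49 = -1984/19*49 = -97216/19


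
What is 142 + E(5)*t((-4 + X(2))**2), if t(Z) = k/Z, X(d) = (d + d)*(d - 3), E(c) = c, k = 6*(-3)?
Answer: 4499/32 ≈ 140.59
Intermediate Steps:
k = -18
X(d) = 2*d*(-3 + d) (X(d) = (2*d)*(-3 + d) = 2*d*(-3 + d))
t(Z) = -18/Z
142 + E(5)*t((-4 + X(2))**2) = 142 + 5*(-18/(-4 + 2*2*(-3 + 2))**2) = 142 + 5*(-18/(-4 + 2*2*(-1))**2) = 142 + 5*(-18/(-4 - 4)**2) = 142 + 5*(-18/((-8)**2)) = 142 + 5*(-18/64) = 142 + 5*(-18*1/64) = 142 + 5*(-9/32) = 142 - 45/32 = 4499/32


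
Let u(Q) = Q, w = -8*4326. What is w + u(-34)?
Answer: -34642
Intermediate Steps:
w = -34608
w + u(-34) = -34608 - 34 = -34642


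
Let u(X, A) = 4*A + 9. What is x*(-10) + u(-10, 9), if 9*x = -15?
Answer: 185/3 ≈ 61.667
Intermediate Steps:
x = -5/3 (x = (1/9)*(-15) = -5/3 ≈ -1.6667)
u(X, A) = 9 + 4*A
x*(-10) + u(-10, 9) = -5/3*(-10) + (9 + 4*9) = 50/3 + (9 + 36) = 50/3 + 45 = 185/3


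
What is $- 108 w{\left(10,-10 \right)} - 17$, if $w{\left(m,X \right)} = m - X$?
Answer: $-2177$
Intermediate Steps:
$- 108 w{\left(10,-10 \right)} - 17 = - 108 \left(10 - -10\right) - 17 = - 108 \left(10 + 10\right) - 17 = \left(-108\right) 20 - 17 = -2160 - 17 = -2177$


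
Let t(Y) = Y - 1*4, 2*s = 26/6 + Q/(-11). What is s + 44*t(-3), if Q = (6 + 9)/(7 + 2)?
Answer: -3365/11 ≈ -305.91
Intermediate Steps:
Q = 5/3 (Q = 15/9 = 15*(⅑) = 5/3 ≈ 1.6667)
s = 23/11 (s = (26/6 + (5/3)/(-11))/2 = (26*(⅙) + (5/3)*(-1/11))/2 = (13/3 - 5/33)/2 = (½)*(46/11) = 23/11 ≈ 2.0909)
t(Y) = -4 + Y (t(Y) = Y - 4 = -4 + Y)
s + 44*t(-3) = 23/11 + 44*(-4 - 3) = 23/11 + 44*(-7) = 23/11 - 308 = -3365/11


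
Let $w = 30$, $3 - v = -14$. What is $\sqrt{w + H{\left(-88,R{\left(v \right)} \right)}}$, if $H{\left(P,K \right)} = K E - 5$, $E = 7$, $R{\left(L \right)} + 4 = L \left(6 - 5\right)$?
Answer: $2 \sqrt{29} \approx 10.77$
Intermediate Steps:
$v = 17$ ($v = 3 - -14 = 3 + 14 = 17$)
$R{\left(L \right)} = -4 + L$ ($R{\left(L \right)} = -4 + L \left(6 - 5\right) = -4 + L 1 = -4 + L$)
$H{\left(P,K \right)} = -5 + 7 K$ ($H{\left(P,K \right)} = K 7 - 5 = 7 K - 5 = -5 + 7 K$)
$\sqrt{w + H{\left(-88,R{\left(v \right)} \right)}} = \sqrt{30 - \left(5 - 7 \left(-4 + 17\right)\right)} = \sqrt{30 + \left(-5 + 7 \cdot 13\right)} = \sqrt{30 + \left(-5 + 91\right)} = \sqrt{30 + 86} = \sqrt{116} = 2 \sqrt{29}$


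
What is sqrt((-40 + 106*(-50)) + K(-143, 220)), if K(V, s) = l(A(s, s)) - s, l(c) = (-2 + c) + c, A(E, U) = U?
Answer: I*sqrt(5122) ≈ 71.568*I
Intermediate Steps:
l(c) = -2 + 2*c
K(V, s) = -2 + s (K(V, s) = (-2 + 2*s) - s = -2 + s)
sqrt((-40 + 106*(-50)) + K(-143, 220)) = sqrt((-40 + 106*(-50)) + (-2 + 220)) = sqrt((-40 - 5300) + 218) = sqrt(-5340 + 218) = sqrt(-5122) = I*sqrt(5122)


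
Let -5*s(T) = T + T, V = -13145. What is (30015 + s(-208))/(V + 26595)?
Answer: 150491/67250 ≈ 2.2378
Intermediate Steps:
s(T) = -2*T/5 (s(T) = -(T + T)/5 = -2*T/5)
(30015 + s(-208))/(V + 26595) = (30015 - ⅖*(-208))/(-13145 + 26595) = (30015 + 416/5)/13450 = (150491/5)*(1/13450) = 150491/67250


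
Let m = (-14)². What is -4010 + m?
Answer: -3814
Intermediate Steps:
m = 196
-4010 + m = -4010 + 196 = -3814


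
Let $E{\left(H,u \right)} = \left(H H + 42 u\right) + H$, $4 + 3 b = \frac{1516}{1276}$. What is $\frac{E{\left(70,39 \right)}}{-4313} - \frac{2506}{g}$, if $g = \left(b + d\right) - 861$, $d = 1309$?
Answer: $- \frac{4390259286}{615089869} \approx -7.1376$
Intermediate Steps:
$b = - \frac{299}{319}$ ($b = - \frac{4}{3} + \frac{1516 \cdot \frac{1}{1276}}{3} = - \frac{4}{3} + \frac{1}{3} \cdot \frac{379}{319} = - \frac{4}{3} + \frac{379}{957} = - \frac{299}{319} \approx -0.9373$)
$E{\left(H,u \right)} = H + H^{2} + 42 u$ ($E{\left(H,u \right)} = \left(H^{2} + 42 u\right) + H = H + H^{2} + 42 u$)
$g = \frac{142613}{319}$ ($g = \left(- \frac{299}{319} + 1309\right) - 861 = \frac{417272}{319} - 861 = \frac{142613}{319} \approx 447.06$)
$\frac{E{\left(70,39 \right)}}{-4313} - \frac{2506}{g} = \frac{70 + 70^{2} + 42 \cdot 39}{-4313} - \frac{2506}{\frac{142613}{319}} = \left(70 + 4900 + 1638\right) \left(- \frac{1}{4313}\right) - \frac{799414}{142613} = 6608 \left(- \frac{1}{4313}\right) - \frac{799414}{142613} = - \frac{6608}{4313} - \frac{799414}{142613} = - \frac{4390259286}{615089869}$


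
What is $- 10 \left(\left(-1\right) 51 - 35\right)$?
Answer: $860$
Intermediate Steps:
$- 10 \left(\left(-1\right) 51 - 35\right) = - 10 \left(-51 - 35\right) = \left(-10\right) \left(-86\right) = 860$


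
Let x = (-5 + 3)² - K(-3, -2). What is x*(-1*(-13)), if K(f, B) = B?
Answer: 78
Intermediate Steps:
x = 6 (x = (-5 + 3)² - 1*(-2) = (-2)² + 2 = 4 + 2 = 6)
x*(-1*(-13)) = 6*(-1*(-13)) = 6*13 = 78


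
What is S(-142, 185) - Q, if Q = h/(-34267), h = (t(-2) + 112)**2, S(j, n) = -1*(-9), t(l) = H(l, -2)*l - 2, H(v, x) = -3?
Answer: 321859/34267 ≈ 9.3927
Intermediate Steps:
t(l) = -2 - 3*l (t(l) = -3*l - 2 = -2 - 3*l)
S(j, n) = 9
h = 13456 (h = ((-2 - 3*(-2)) + 112)**2 = ((-2 + 6) + 112)**2 = (4 + 112)**2 = 116**2 = 13456)
Q = -13456/34267 (Q = 13456/(-34267) = 13456*(-1/34267) = -13456/34267 ≈ -0.39268)
S(-142, 185) - Q = 9 - 1*(-13456/34267) = 9 + 13456/34267 = 321859/34267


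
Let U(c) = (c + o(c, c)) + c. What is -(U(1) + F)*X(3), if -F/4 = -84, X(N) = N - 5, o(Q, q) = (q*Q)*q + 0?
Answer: 678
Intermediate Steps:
o(Q, q) = Q*q**2 (o(Q, q) = (Q*q)*q + 0 = Q*q**2 + 0 = Q*q**2)
X(N) = -5 + N
U(c) = c**3 + 2*c (U(c) = (c + c*c**2) + c = (c + c**3) + c = c**3 + 2*c)
F = 336 (F = -4*(-84) = 336)
-(U(1) + F)*X(3) = -(1*(2 + 1**2) + 336)*(-5 + 3) = -(1*(2 + 1) + 336)*(-2) = -(1*3 + 336)*(-2) = -(3 + 336)*(-2) = -339*(-2) = -1*(-678) = 678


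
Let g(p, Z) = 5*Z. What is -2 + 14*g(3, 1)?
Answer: 68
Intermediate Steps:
-2 + 14*g(3, 1) = -2 + 14*(5*1) = -2 + 14*5 = -2 + 70 = 68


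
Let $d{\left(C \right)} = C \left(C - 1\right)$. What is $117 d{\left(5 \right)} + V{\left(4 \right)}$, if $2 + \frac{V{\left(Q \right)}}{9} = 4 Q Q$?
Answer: $2898$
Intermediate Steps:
$V{\left(Q \right)} = -18 + 36 Q^{2}$ ($V{\left(Q \right)} = -18 + 9 \cdot 4 Q Q = -18 + 9 \cdot 4 Q^{2} = -18 + 36 Q^{2}$)
$d{\left(C \right)} = C \left(-1 + C\right)$
$117 d{\left(5 \right)} + V{\left(4 \right)} = 117 \cdot 5 \left(-1 + 5\right) - \left(18 - 36 \cdot 4^{2}\right) = 117 \cdot 5 \cdot 4 + \left(-18 + 36 \cdot 16\right) = 117 \cdot 20 + \left(-18 + 576\right) = 2340 + 558 = 2898$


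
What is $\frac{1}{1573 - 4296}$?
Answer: $- \frac{1}{2723} \approx -0.00036724$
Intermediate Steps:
$\frac{1}{1573 - 4296} = \frac{1}{-2723} = - \frac{1}{2723}$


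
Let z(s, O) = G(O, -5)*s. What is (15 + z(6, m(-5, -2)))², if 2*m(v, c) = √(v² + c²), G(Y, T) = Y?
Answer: 486 + 90*√29 ≈ 970.67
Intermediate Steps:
m(v, c) = √(c² + v²)/2 (m(v, c) = √(v² + c²)/2 = √(c² + v²)/2)
z(s, O) = O*s
(15 + z(6, m(-5, -2)))² = (15 + (√((-2)² + (-5)²)/2)*6)² = (15 + (√(4 + 25)/2)*6)² = (15 + (√29/2)*6)² = (15 + 3*√29)²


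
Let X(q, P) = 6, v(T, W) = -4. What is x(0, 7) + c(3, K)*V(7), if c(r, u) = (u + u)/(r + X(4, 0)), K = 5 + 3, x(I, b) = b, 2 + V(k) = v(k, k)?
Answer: -11/3 ≈ -3.6667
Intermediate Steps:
V(k) = -6 (V(k) = -2 - 4 = -6)
K = 8
c(r, u) = 2*u/(6 + r) (c(r, u) = (u + u)/(r + 6) = (2*u)/(6 + r) = 2*u/(6 + r))
x(0, 7) + c(3, K)*V(7) = 7 + (2*8/(6 + 3))*(-6) = 7 + (2*8/9)*(-6) = 7 + (2*8*(⅑))*(-6) = 7 + (16/9)*(-6) = 7 - 32/3 = -11/3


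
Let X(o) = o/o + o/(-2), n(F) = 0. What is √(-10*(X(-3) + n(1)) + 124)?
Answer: 3*√11 ≈ 9.9499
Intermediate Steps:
X(o) = 1 - o/2 (X(o) = 1 + o*(-½) = 1 - o/2)
√(-10*(X(-3) + n(1)) + 124) = √(-10*((1 - ½*(-3)) + 0) + 124) = √(-10*((1 + 3/2) + 0) + 124) = √(-10*(5/2 + 0) + 124) = √(-10*5/2 + 124) = √(-25 + 124) = √99 = 3*√11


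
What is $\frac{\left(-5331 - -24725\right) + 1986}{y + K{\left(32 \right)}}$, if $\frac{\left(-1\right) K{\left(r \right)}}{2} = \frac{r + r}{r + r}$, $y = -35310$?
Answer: $- \frac{5345}{8828} \approx -0.60546$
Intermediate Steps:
$K{\left(r \right)} = -2$ ($K{\left(r \right)} = - 2 \frac{r + r}{r + r} = - 2 \frac{2 r}{2 r} = - 2 \cdot 2 r \frac{1}{2 r} = \left(-2\right) 1 = -2$)
$\frac{\left(-5331 - -24725\right) + 1986}{y + K{\left(32 \right)}} = \frac{\left(-5331 - -24725\right) + 1986}{-35310 - 2} = \frac{\left(-5331 + 24725\right) + 1986}{-35312} = \left(19394 + 1986\right) \left(- \frac{1}{35312}\right) = 21380 \left(- \frac{1}{35312}\right) = - \frac{5345}{8828}$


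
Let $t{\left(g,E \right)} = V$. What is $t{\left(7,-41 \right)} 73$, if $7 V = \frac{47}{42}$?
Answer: $\frac{3431}{294} \approx 11.67$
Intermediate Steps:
$V = \frac{47}{294}$ ($V = \frac{47 \cdot \frac{1}{42}}{7} = \frac{1}{7} \cdot \frac{47}{42} = \frac{47}{294} \approx 0.15986$)
$t{\left(g,E \right)} = \frac{47}{294}$
$t{\left(7,-41 \right)} 73 = \frac{47}{294} \cdot 73 = \frac{3431}{294}$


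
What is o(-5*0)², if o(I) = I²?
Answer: 0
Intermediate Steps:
o(-5*0)² = ((-5*0)²)² = (0²)² = 0² = 0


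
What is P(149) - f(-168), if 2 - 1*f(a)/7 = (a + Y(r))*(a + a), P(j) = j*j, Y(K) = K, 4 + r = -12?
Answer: 454955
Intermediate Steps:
r = -16 (r = -4 - 12 = -16)
P(j) = j**2
f(a) = 14 - 14*a*(-16 + a) (f(a) = 14 - 7*(a - 16)*(a + a) = 14 - 7*(-16 + a)*2*a = 14 - 14*a*(-16 + a))
P(149) - f(-168) = 149**2 - (14 - 14*(-168)**2 + 224*(-168)) = 22201 - (14 - 14*28224 - 37632) = 22201 - (14 - 395136 - 37632) = 22201 - 1*(-432754) = 22201 + 432754 = 454955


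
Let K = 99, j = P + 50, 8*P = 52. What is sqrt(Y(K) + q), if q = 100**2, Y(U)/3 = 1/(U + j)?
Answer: sqrt(967211866)/311 ≈ 100.00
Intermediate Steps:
P = 13/2 (P = (1/8)*52 = 13/2 ≈ 6.5000)
j = 113/2 (j = 13/2 + 50 = 113/2 ≈ 56.500)
Y(U) = 3/(113/2 + U) (Y(U) = 3/(U + 113/2) = 3/(113/2 + U))
q = 10000
sqrt(Y(K) + q) = sqrt(6/(113 + 2*99) + 10000) = sqrt(6/(113 + 198) + 10000) = sqrt(6/311 + 10000) = sqrt(3110006/311) = sqrt(967211866)/311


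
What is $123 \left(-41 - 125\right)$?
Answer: $-20418$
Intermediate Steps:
$123 \left(-41 - 125\right) = 123 \left(-166\right) = -20418$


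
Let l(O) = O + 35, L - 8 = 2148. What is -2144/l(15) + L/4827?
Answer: -5120644/120675 ≈ -42.433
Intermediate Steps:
L = 2156 (L = 8 + 2148 = 2156)
l(O) = 35 + O
-2144/l(15) + L/4827 = -2144/(35 + 15) + 2156/4827 = -2144/50 + 2156*(1/4827) = -2144*1/50 + 2156/4827 = -1072/25 + 2156/4827 = -5120644/120675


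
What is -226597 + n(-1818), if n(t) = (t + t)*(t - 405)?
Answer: 7856231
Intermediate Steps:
n(t) = 2*t*(-405 + t) (n(t) = (2*t)*(-405 + t) = 2*t*(-405 + t))
-226597 + n(-1818) = -226597 + 2*(-1818)*(-405 - 1818) = -226597 + 2*(-1818)*(-2223) = -226597 + 8082828 = 7856231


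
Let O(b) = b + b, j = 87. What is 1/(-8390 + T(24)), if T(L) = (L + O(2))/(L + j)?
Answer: -111/931262 ≈ -0.00011919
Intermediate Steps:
O(b) = 2*b
T(L) = (4 + L)/(87 + L) (T(L) = (L + 2*2)/(L + 87) = (L + 4)/(87 + L) = (4 + L)/(87 + L))
1/(-8390 + T(24)) = 1/(-8390 + (4 + 24)/(87 + 24)) = 1/(-8390 + 28/111) = 1/(-931262/111) = -111/931262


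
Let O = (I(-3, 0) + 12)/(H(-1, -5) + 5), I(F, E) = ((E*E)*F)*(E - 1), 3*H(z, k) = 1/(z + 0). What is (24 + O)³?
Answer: 6434856/343 ≈ 18761.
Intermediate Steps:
H(z, k) = 1/(3*z) (H(z, k) = 1/(3*(z + 0)) = 1/(3*z))
I(F, E) = F*E²*(-1 + E) (I(F, E) = (E²*F)*(-1 + E) = (F*E²)*(-1 + E) = F*E²*(-1 + E))
O = 18/7 (O = (-3*0²*(-1 + 0) + 12)/((⅓)/(-1) + 5) = (-3*0*(-1) + 12)/((⅓)*(-1) + 5) = (0 + 12)/(-⅓ + 5) = 12/(14/3) = 12*(3/14) = 18/7 ≈ 2.5714)
(24 + O)³ = (24 + 18/7)³ = (186/7)³ = 6434856/343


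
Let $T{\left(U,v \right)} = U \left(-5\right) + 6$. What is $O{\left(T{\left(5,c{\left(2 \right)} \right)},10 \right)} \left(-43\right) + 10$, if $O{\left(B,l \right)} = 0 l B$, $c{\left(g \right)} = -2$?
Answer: $10$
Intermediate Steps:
$T{\left(U,v \right)} = 6 - 5 U$ ($T{\left(U,v \right)} = - 5 U + 6 = 6 - 5 U$)
$O{\left(B,l \right)} = 0$ ($O{\left(B,l \right)} = 0 B = 0$)
$O{\left(T{\left(5,c{\left(2 \right)} \right)},10 \right)} \left(-43\right) + 10 = 0 \left(-43\right) + 10 = 0 + 10 = 10$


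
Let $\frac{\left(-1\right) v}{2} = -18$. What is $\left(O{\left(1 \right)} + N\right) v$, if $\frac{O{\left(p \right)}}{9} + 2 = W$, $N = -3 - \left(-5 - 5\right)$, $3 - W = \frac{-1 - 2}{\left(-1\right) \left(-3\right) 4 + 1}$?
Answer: $\frac{8460}{13} \approx 650.77$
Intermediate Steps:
$v = 36$ ($v = \left(-2\right) \left(-18\right) = 36$)
$W = \frac{42}{13}$ ($W = 3 - \frac{-1 - 2}{\left(-1\right) \left(-3\right) 4 + 1} = 3 - - \frac{3}{3 \cdot 4 + 1} = 3 - - \frac{3}{12 + 1} = 3 - - \frac{3}{13} = 3 + \frac{3}{13} = \frac{42}{13} \approx 3.2308$)
$N = 7$ ($N = -3 - \left(-5 - 5\right) = -3 - -10 = -3 + 10 = 7$)
$O{\left(p \right)} = \frac{144}{13}$ ($O{\left(p \right)} = -18 + 9 \cdot \frac{42}{13} = -18 + \frac{378}{13} = \frac{144}{13}$)
$\left(O{\left(1 \right)} + N\right) v = \left(\frac{144}{13} + 7\right) 36 = \frac{235}{13} \cdot 36 = \frac{8460}{13}$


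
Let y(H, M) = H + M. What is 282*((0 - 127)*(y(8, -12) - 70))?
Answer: 2650236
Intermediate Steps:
282*((0 - 127)*(y(8, -12) - 70)) = 282*((0 - 127)*((8 - 12) - 70)) = 282*(-127*(-4 - 70)) = 282*(-127*(-74)) = 282*9398 = 2650236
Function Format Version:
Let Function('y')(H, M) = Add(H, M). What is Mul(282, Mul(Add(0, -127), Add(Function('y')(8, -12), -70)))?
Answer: 2650236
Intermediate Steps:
Mul(282, Mul(Add(0, -127), Add(Function('y')(8, -12), -70))) = Mul(282, Mul(Add(0, -127), Add(Add(8, -12), -70))) = Mul(282, Mul(-127, Add(-4, -70))) = Mul(282, Mul(-127, -74)) = Mul(282, 9398) = 2650236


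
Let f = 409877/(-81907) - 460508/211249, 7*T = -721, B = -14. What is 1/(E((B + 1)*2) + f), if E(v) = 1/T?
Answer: -1782185499829/12820711090130 ≈ -0.13901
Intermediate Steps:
T = -103 (T = (1/7)*(-721) = -103)
f = -124304935129/17302771843 (f = 409877*(-1/81907) - 460508*1/211249 = -409877/81907 - 460508/211249 = -124304935129/17302771843 ≈ -7.1841)
E(v) = -1/103 (E(v) = 1/(-103) = -1/103)
1/(E((B + 1)*2) + f) = 1/(-1/103 - 124304935129/17302771843) = 1/(-12820711090130/1782185499829) = -1782185499829/12820711090130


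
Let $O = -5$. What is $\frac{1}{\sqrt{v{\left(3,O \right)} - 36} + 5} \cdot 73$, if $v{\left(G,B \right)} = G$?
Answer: $\frac{365}{58} - \frac{73 i \sqrt{33}}{58} \approx 6.2931 - 7.2302 i$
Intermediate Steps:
$\frac{1}{\sqrt{v{\left(3,O \right)} - 36} + 5} \cdot 73 = \frac{1}{\sqrt{3 - 36} + 5} \cdot 73 = \frac{1}{\sqrt{-33} + 5} \cdot 73 = \frac{1}{i \sqrt{33} + 5} \cdot 73 = \frac{1}{5 + i \sqrt{33}} \cdot 73 = \frac{73}{5 + i \sqrt{33}}$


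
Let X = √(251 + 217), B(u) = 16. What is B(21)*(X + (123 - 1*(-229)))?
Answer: 5632 + 96*√13 ≈ 5978.1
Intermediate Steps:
X = 6*√13 (X = √468 = 6*√13 ≈ 21.633)
B(21)*(X + (123 - 1*(-229))) = 16*(6*√13 + (123 - 1*(-229))) = 16*(6*√13 + (123 + 229)) = 16*(6*√13 + 352) = 16*(352 + 6*√13) = 5632 + 96*√13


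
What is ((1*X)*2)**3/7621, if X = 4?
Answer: 512/7621 ≈ 0.067183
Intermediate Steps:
((1*X)*2)**3/7621 = ((1*4)*2)**3/7621 = (4*2)**3*(1/7621) = 8**3*(1/7621) = 512*(1/7621) = 512/7621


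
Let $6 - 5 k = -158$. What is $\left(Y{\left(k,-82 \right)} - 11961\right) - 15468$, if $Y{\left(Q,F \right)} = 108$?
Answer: $-27321$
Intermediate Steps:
$k = \frac{164}{5}$ ($k = \frac{6}{5} - - \frac{158}{5} = \frac{6}{5} + \frac{158}{5} = \frac{164}{5} \approx 32.8$)
$\left(Y{\left(k,-82 \right)} - 11961\right) - 15468 = \left(108 - 11961\right) - 15468 = -11853 - 15468 = -27321$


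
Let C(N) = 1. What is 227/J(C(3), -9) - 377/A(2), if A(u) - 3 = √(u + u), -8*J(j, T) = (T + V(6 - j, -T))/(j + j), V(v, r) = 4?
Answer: 651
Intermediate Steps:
J(j, T) = -(4 + T)/(16*j) (J(j, T) = -(T + 4)/(8*(j + j)) = -(4 + T)/(8*(2*j)) = -(4 + T)*1/(2*j)/8 = -(4 + T)/(16*j))
A(u) = 3 + √2*√u (A(u) = 3 + √(u + u) = 3 + √(2*u) = 3 + √2*√u)
227/J(C(3), -9) - 377/A(2) = 227/(((1/16)*(-4 - 1*(-9))/1)) - 377/(3 + √2*√2) = 227/(((1/16)*1*(-4 + 9))) - 377/(3 + 2) = 227/(((1/16)*1*5)) - 377/5 = 227/(5/16) - 377*⅕ = 227*(16/5) - 377/5 = 3632/5 - 377/5 = 651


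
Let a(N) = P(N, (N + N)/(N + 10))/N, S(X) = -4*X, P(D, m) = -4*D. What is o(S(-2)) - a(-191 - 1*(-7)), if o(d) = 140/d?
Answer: 43/2 ≈ 21.500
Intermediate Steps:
a(N) = -4 (a(N) = (-4*N)/N = -4)
o(S(-2)) - a(-191 - 1*(-7)) = 140/((-4*(-2))) - 1*(-4) = 140/8 + 4 = 140*(⅛) + 4 = 35/2 + 4 = 43/2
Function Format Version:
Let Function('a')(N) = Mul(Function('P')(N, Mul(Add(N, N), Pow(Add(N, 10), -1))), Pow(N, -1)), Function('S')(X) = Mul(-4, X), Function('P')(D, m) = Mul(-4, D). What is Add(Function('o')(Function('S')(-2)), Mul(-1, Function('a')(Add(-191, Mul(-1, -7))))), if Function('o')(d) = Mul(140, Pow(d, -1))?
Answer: Rational(43, 2) ≈ 21.500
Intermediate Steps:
Function('a')(N) = -4 (Function('a')(N) = Mul(Mul(-4, N), Pow(N, -1)) = -4)
Add(Function('o')(Function('S')(-2)), Mul(-1, Function('a')(Add(-191, Mul(-1, -7))))) = Add(Mul(140, Pow(Mul(-4, -2), -1)), Mul(-1, -4)) = Add(Mul(140, Pow(8, -1)), 4) = Add(Mul(140, Rational(1, 8)), 4) = Add(Rational(35, 2), 4) = Rational(43, 2)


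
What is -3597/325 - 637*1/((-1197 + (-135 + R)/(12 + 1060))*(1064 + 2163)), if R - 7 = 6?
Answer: -1063984060501/96135660725 ≈ -11.068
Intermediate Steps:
R = 13 (R = 7 + 6 = 13)
-3597/325 - 637*1/((-1197 + (-135 + R)/(12 + 1060))*(1064 + 2163)) = -3597/325 - 637*1/((-1197 + (-135 + 13)/(12 + 1060))*(1064 + 2163)) = -3597*1/325 - 637*1/(3227*(-1197 - 122/1072)) = -3597/325 - 637*1/(3227*(-1197 - 122*1/1072)) = -3597/325 - 637*1/(3227*(-1197 - 61/536)) = -3597/325 - 637/(3227*(-641653/536)) = -3597/325 - 637/(-2070614231/536) = -3597/325 - 637*(-536/2070614231) = -3597/325 + 48776/295802033 = -1063984060501/96135660725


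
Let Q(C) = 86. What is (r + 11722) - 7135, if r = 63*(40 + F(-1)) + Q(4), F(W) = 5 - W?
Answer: 7571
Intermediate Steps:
r = 2984 (r = 63*(40 + (5 - 1*(-1))) + 86 = 63*(40 + (5 + 1)) + 86 = 63*(40 + 6) + 86 = 63*46 + 86 = 2898 + 86 = 2984)
(r + 11722) - 7135 = (2984 + 11722) - 7135 = 14706 - 7135 = 7571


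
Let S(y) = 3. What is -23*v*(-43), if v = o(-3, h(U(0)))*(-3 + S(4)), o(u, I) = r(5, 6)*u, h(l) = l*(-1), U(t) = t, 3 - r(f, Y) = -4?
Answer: 0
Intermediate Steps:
r(f, Y) = 7 (r(f, Y) = 3 - 1*(-4) = 3 + 4 = 7)
h(l) = -l
o(u, I) = 7*u
v = 0 (v = (7*(-3))*(-3 + 3) = -21*0 = 0)
-23*v*(-43) = -23*0*(-43) = 0*(-43) = 0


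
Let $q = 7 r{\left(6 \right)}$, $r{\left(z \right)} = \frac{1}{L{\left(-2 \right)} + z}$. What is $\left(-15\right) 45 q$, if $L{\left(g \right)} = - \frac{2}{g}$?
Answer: $-675$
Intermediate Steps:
$r{\left(z \right)} = \frac{1}{1 + z}$ ($r{\left(z \right)} = \frac{1}{- \frac{2}{-2} + z} = \frac{1}{\left(-2\right) \left(- \frac{1}{2}\right) + z} = \frac{1}{1 + z}$)
$q = 1$ ($q = \frac{7}{1 + 6} = \frac{7}{7} = 7 \cdot \frac{1}{7} = 1$)
$\left(-15\right) 45 q = \left(-15\right) 45 \cdot 1 = \left(-675\right) 1 = -675$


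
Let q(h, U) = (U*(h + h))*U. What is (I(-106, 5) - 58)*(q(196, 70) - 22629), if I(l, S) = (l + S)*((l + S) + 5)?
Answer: 18294572098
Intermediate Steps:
q(h, U) = 2*h*U² (q(h, U) = (U*(2*h))*U = (2*U*h)*U = 2*h*U²)
I(l, S) = (S + l)*(5 + S + l) (I(l, S) = (S + l)*((S + l) + 5) = (S + l)*(5 + S + l))
(I(-106, 5) - 58)*(q(196, 70) - 22629) = ((5² + (-106)² + 5*5 + 5*(-106) + 2*5*(-106)) - 58)*(2*196*70² - 22629) = ((25 + 11236 + 25 - 530 - 1060) - 58)*(2*196*4900 - 22629) = (9696 - 58)*(1920800 - 22629) = 9638*1898171 = 18294572098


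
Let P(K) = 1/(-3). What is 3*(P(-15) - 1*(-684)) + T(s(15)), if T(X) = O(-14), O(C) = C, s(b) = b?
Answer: 2037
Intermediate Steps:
T(X) = -14
P(K) = -⅓
3*(P(-15) - 1*(-684)) + T(s(15)) = 3*(-⅓ - 1*(-684)) - 14 = 3*(-⅓ + 684) - 14 = 3*(2051/3) - 14 = 2051 - 14 = 2037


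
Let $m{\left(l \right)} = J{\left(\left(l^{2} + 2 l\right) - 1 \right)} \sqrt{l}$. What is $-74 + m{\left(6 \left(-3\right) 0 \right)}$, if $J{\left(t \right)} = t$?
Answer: $-74$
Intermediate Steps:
$m{\left(l \right)} = \sqrt{l} \left(-1 + l^{2} + 2 l\right)$ ($m{\left(l \right)} = \left(\left(l^{2} + 2 l\right) - 1\right) \sqrt{l} = \left(-1 + l^{2} + 2 l\right) \sqrt{l} = \sqrt{l} \left(-1 + l^{2} + 2 l\right)$)
$-74 + m{\left(6 \left(-3\right) 0 \right)} = -74 + \sqrt{6 \left(-3\right) 0} \left(-1 + \left(6 \left(-3\right) 0\right)^{2} + 2 \cdot 6 \left(-3\right) 0\right) = -74 + \sqrt{\left(-18\right) 0} \left(-1 + \left(\left(-18\right) 0\right)^{2} + 2 \left(\left(-18\right) 0\right)\right) = -74 + \sqrt{0} \left(-1 + 0^{2} + 2 \cdot 0\right) = -74 + 0 \left(-1 + 0 + 0\right) = -74 + 0 \left(-1\right) = -74 + 0 = -74$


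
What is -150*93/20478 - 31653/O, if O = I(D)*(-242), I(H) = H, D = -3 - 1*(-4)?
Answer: 107469039/825946 ≈ 130.12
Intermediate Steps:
D = 1 (D = -3 + 4 = 1)
O = -242 (O = 1*(-242) = -242)
-150*93/20478 - 31653/O = -150*93/20478 - 31653/(-242) = -13950*1/20478 - 31653*(-1/242) = -2325/3413 + 31653/242 = 107469039/825946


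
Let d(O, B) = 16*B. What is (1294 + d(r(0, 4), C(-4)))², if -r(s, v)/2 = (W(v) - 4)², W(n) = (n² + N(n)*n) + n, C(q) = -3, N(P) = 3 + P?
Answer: 1552516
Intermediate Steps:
W(n) = n + n² + n*(3 + n) (W(n) = (n² + (3 + n)*n) + n = (n² + n*(3 + n)) + n = n + n² + n*(3 + n))
r(s, v) = -2*(-4 + 2*v*(2 + v))² (r(s, v) = -2*(2*v*(2 + v) - 4)² = -2*(-4 + 2*v*(2 + v))²)
(1294 + d(r(0, 4), C(-4)))² = (1294 + 16*(-3))² = (1294 - 48)² = 1246² = 1552516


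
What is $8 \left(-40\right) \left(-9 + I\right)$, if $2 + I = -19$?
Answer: $9600$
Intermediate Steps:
$I = -21$ ($I = -2 - 19 = -21$)
$8 \left(-40\right) \left(-9 + I\right) = 8 \left(-40\right) \left(-9 - 21\right) = \left(-320\right) \left(-30\right) = 9600$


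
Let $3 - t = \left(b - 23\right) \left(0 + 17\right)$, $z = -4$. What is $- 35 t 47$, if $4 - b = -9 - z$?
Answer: $-396445$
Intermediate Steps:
$b = 9$ ($b = 4 - \left(-9 - -4\right) = 4 - \left(-9 + 4\right) = 4 - -5 = 4 + 5 = 9$)
$t = 241$ ($t = 3 - \left(9 - 23\right) \left(0 + 17\right) = 3 - \left(-14\right) 17 = 3 - -238 = 3 + 238 = 241$)
$- 35 t 47 = \left(-35\right) 241 \cdot 47 = \left(-8435\right) 47 = -396445$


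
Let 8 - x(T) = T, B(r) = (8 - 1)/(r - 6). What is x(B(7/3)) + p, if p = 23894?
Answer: 262943/11 ≈ 23904.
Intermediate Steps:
B(r) = 7/(-6 + r)
x(T) = 8 - T
x(B(7/3)) + p = (8 - 7/(-6 + 7/3)) + 23894 = (8 - 7/(-11/3)) + 23894 = (8 - 7*(-3)/11) + 23894 = (8 - 1*(-21/11)) + 23894 = (8 + 21/11) + 23894 = 109/11 + 23894 = 262943/11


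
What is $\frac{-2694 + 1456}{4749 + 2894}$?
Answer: $- \frac{1238}{7643} \approx -0.16198$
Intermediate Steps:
$\frac{-2694 + 1456}{4749 + 2894} = - \frac{1238}{7643}$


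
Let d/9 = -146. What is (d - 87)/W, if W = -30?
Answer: 467/10 ≈ 46.700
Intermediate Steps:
d = -1314 (d = 9*(-146) = -1314)
(d - 87)/W = (-1314 - 87)/(-30) = -1/30*(-1401) = 467/10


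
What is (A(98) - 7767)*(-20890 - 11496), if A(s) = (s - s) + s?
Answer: 248368234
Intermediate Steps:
A(s) = s (A(s) = 0 + s = s)
(A(98) - 7767)*(-20890 - 11496) = (98 - 7767)*(-20890 - 11496) = -7669*(-32386) = 248368234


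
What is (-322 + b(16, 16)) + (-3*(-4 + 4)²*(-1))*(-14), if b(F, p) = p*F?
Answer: -66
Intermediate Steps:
b(F, p) = F*p
(-322 + b(16, 16)) + (-3*(-4 + 4)²*(-1))*(-14) = (-322 + 16*16) + (-3*(-4 + 4)²*(-1))*(-14) = (-322 + 256) + (-3*0²*(-1))*(-14) = -66 + (-3*0*(-1))*(-14) = -66 + (0*(-1))*(-14) = -66 + 0*(-14) = -66 + 0 = -66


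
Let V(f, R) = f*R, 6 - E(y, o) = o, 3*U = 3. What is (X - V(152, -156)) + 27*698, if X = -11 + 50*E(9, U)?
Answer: 42797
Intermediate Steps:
U = 1 (U = (1/3)*3 = 1)
E(y, o) = 6 - o
V(f, R) = R*f
X = 239 (X = -11 + 50*(6 - 1*1) = -11 + 50*(6 - 1) = -11 + 50*5 = -11 + 250 = 239)
(X - V(152, -156)) + 27*698 = (239 - (-156)*152) + 27*698 = (239 - 1*(-23712)) + 18846 = (239 + 23712) + 18846 = 23951 + 18846 = 42797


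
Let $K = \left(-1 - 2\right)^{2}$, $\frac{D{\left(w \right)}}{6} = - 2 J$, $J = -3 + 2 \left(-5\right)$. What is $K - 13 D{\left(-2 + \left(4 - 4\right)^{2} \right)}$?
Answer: $-2019$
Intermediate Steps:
$J = -13$ ($J = -3 - 10 = -13$)
$D{\left(w \right)} = 156$ ($D{\left(w \right)} = 6 \left(\left(-2\right) \left(-13\right)\right) = 6 \cdot 26 = 156$)
$K = 9$ ($K = \left(-3\right)^{2} = 9$)
$K - 13 D{\left(-2 + \left(4 - 4\right)^{2} \right)} = 9 - 2028 = -2019$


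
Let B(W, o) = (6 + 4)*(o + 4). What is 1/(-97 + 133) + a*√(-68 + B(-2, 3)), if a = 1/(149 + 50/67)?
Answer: 1/36 + 67*√2/10033 ≈ 0.037222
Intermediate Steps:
B(W, o) = 40 + 10*o (B(W, o) = 10*(4 + o) = 40 + 10*o)
a = 67/10033 (a = 1/(149 + 50*(1/67)) = 1/(149 + 50/67) = 1/(10033/67) = 67/10033 ≈ 0.0066780)
1/(-97 + 133) + a*√(-68 + B(-2, 3)) = 1/(-97 + 133) + 67*√(-68 + (40 + 10*3))/10033 = 1/36 + 67*√(-68 + (40 + 30))/10033 = 1/36 + 67*√(-68 + 70)/10033 = 1/36 + 67*√2/10033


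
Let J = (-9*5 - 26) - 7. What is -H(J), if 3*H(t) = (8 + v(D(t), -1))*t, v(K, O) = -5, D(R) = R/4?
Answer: 78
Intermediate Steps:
J = -78 (J = (-45 - 26) - 7 = -71 - 7 = -78)
D(R) = R/4 (D(R) = R*(¼) = R/4)
H(t) = t (H(t) = ((8 - 5)*t)/3 = (3*t)/3 = t)
-H(J) = -1*(-78) = 78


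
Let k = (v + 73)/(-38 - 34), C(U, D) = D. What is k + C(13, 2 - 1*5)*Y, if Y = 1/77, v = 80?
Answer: -1333/616 ≈ -2.1640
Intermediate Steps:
k = -17/8 (k = (80 + 73)/(-38 - 34) = 153/(-72) = 153*(-1/72) = -17/8 ≈ -2.1250)
Y = 1/77 ≈ 0.012987
k + C(13, 2 - 1*5)*Y = -17/8 + (2 - 1*5)*(1/77) = -17/8 + (2 - 5)*(1/77) = -17/8 - 3*1/77 = -17/8 - 3/77 = -1333/616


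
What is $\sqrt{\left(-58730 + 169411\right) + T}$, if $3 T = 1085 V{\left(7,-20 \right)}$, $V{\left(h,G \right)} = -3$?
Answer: $2 \sqrt{27399} \approx 331.05$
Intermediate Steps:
$T = -1085$ ($T = \frac{1085 \left(-3\right)}{3} = \frac{1}{3} \left(-3255\right) = -1085$)
$\sqrt{\left(-58730 + 169411\right) + T} = \sqrt{\left(-58730 + 169411\right) - 1085} = \sqrt{110681 - 1085} = \sqrt{109596} = 2 \sqrt{27399}$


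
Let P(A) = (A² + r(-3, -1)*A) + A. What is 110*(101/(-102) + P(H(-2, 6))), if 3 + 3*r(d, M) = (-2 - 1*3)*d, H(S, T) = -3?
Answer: -39215/51 ≈ -768.92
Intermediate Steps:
r(d, M) = -1 - 5*d/3 (r(d, M) = -1 + ((-2 - 1*3)*d)/3 = -1 + ((-2 - 3)*d)/3 = -1 + (-5*d)/3 = -1 - 5*d/3)
P(A) = A² + 5*A (P(A) = (A² + (-1 - 5/3*(-3))*A) + A = (A² + (-1 + 5)*A) + A = (A² + 4*A) + A = A² + 5*A)
110*(101/(-102) + P(H(-2, 6))) = 110*(101/(-102) - 3*(5 - 3)) = 110*(101*(-1/102) - 3*2) = 110*(-101/102 - 6) = 110*(-713/102) = -39215/51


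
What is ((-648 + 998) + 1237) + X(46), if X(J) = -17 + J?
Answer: 1616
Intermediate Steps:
((-648 + 998) + 1237) + X(46) = ((-648 + 998) + 1237) + (-17 + 46) = (350 + 1237) + 29 = 1587 + 29 = 1616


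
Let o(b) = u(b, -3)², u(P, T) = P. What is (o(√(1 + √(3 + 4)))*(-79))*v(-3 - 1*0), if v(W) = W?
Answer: 237 + 237*√7 ≈ 864.04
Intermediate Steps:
o(b) = b²
(o(√(1 + √(3 + 4)))*(-79))*v(-3 - 1*0) = ((√(1 + √(3 + 4)))²*(-79))*(-3 - 1*0) = ((√(1 + √7))²*(-79))*(-3 + 0) = ((1 + √7)*(-79))*(-3) = (-79 - 79*√7)*(-3) = 237 + 237*√7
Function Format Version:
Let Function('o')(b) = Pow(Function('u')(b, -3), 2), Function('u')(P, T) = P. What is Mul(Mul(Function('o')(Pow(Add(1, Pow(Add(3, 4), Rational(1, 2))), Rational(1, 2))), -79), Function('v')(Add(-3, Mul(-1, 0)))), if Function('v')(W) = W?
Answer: Add(237, Mul(237, Pow(7, Rational(1, 2)))) ≈ 864.04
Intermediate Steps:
Function('o')(b) = Pow(b, 2)
Mul(Mul(Function('o')(Pow(Add(1, Pow(Add(3, 4), Rational(1, 2))), Rational(1, 2))), -79), Function('v')(Add(-3, Mul(-1, 0)))) = Mul(Mul(Pow(Pow(Add(1, Pow(Add(3, 4), Rational(1, 2))), Rational(1, 2)), 2), -79), Add(-3, Mul(-1, 0))) = Mul(Mul(Pow(Pow(Add(1, Pow(7, Rational(1, 2))), Rational(1, 2)), 2), -79), Add(-3, 0)) = Mul(Mul(Add(1, Pow(7, Rational(1, 2))), -79), -3) = Mul(Add(-79, Mul(-79, Pow(7, Rational(1, 2)))), -3) = Add(237, Mul(237, Pow(7, Rational(1, 2))))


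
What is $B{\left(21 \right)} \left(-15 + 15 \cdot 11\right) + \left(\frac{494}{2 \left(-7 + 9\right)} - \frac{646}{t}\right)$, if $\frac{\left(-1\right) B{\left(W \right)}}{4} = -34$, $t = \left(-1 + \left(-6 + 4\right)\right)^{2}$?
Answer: $\frac{368131}{18} \approx 20452.0$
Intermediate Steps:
$t = 9$ ($t = \left(-1 - 2\right)^{2} = \left(-3\right)^{2} = 9$)
$B{\left(W \right)} = 136$ ($B{\left(W \right)} = \left(-4\right) \left(-34\right) = 136$)
$B{\left(21 \right)} \left(-15 + 15 \cdot 11\right) + \left(\frac{494}{2 \left(-7 + 9\right)} - \frac{646}{t}\right) = 136 \left(-15 + 15 \cdot 11\right) + \left(\frac{494}{2 \left(-7 + 9\right)} - \frac{646}{9}\right) = 136 \left(-15 + 165\right) + \left(\frac{494}{2 \cdot 2} - \frac{646}{9}\right) = 136 \cdot 150 - \left(\frac{646}{9} - \frac{494}{4}\right) = 20400 + \left(494 \cdot \frac{1}{4} - \frac{646}{9}\right) = 20400 + \left(\frac{247}{2} - \frac{646}{9}\right) = 20400 + \frac{931}{18} = \frac{368131}{18}$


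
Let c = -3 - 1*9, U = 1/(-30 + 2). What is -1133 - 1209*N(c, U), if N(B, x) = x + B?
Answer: 375709/28 ≈ 13418.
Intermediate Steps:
U = -1/28 (U = 1/(-28) = -1/28 ≈ -0.035714)
c = -12 (c = -3 - 9 = -12)
N(B, x) = B + x
-1133 - 1209*N(c, U) = -1133 - 1209*(-12 - 1/28) = -1133 - 1209*(-337/28) = -1133 + 407433/28 = 375709/28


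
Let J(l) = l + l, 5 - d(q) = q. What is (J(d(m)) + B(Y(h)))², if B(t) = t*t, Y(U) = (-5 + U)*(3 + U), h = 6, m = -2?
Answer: 9025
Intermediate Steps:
d(q) = 5 - q
J(l) = 2*l
B(t) = t²
(J(d(m)) + B(Y(h)))² = (2*(5 - 1*(-2)) + (-15 + 6² - 2*6)²)² = (2*(5 + 2) + (-15 + 36 - 12)²)² = (2*7 + 9²)² = (14 + 81)² = 95² = 9025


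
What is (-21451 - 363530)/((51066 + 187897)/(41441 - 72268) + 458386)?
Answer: -11867809287/14130426259 ≈ -0.83988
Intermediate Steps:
(-21451 - 363530)/((51066 + 187897)/(41441 - 72268) + 458386) = -384981/(238963/(-30827) + 458386) = -384981/(238963*(-1/30827) + 458386) = -384981/(-238963/30827 + 458386) = -384981/14130426259/30827 = -384981*30827/14130426259 = -11867809287/14130426259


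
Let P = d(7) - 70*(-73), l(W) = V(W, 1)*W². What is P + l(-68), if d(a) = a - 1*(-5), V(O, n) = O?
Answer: -309310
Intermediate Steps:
d(a) = 5 + a (d(a) = a + 5 = 5 + a)
l(W) = W³ (l(W) = W*W² = W³)
P = 5122 (P = (5 + 7) - 70*(-73) = 12 + 5110 = 5122)
P + l(-68) = 5122 + (-68)³ = 5122 - 314432 = -309310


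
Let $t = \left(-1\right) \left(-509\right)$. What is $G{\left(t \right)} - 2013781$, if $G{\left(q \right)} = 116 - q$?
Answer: $-2014174$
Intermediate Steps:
$t = 509$
$G{\left(t \right)} - 2013781 = \left(116 - 509\right) - 2013781 = -393 - 2013781 = -2014174$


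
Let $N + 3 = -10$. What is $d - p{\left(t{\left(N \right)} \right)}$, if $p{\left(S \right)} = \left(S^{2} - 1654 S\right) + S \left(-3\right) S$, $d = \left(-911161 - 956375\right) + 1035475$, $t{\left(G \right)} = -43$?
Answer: $-899485$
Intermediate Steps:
$N = -13$ ($N = -3 - 10 = -13$)
$d = -832061$ ($d = -1867536 + 1035475 = -832061$)
$p{\left(S \right)} = - 1654 S - 2 S^{2}$ ($p{\left(S \right)} = \left(S^{2} - 1654 S\right) + - 3 S S = \left(S^{2} - 1654 S\right) - 3 S^{2} = - 1654 S - 2 S^{2}$)
$d - p{\left(t{\left(N \right)} \right)} = -832061 - \left(-2\right) \left(-43\right) \left(827 - 43\right) = -832061 - \left(-2\right) \left(-43\right) 784 = -832061 - 67424 = -899485$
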